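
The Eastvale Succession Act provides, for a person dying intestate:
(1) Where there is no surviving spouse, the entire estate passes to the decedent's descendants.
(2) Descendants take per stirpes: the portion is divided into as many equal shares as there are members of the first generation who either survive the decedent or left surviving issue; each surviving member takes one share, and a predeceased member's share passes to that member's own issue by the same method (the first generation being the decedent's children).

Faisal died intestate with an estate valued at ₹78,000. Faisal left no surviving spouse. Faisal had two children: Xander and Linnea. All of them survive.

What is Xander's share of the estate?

Xander receives ₹39,000.

The entire ₹78,000 passes to the descendants.
That amount (₹78,000) is divided into 2 shares of ₹39,000: Xander and Linnea each take ₹39,000.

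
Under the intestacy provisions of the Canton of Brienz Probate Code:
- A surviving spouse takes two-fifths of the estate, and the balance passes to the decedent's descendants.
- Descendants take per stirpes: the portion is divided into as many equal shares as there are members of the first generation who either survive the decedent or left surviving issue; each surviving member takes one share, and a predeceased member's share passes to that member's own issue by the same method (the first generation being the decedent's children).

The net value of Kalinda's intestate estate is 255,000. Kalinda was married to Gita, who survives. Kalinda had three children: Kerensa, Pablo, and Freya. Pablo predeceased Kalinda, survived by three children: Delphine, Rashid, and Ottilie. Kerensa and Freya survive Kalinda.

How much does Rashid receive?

Rashid receives 17,000.

Gita takes two-fifths of 255,000 = 102,000. The remaining 153,000 passes to the descendants.
The descendants' portion (153,000) is divided into 3 shares of 51,000: Kerensa and Freya each take 51,000; Pablo's 51,000 share passes to Pablo's issue.
Pablo's share (51,000) is divided into 3 shares of 17,000: Delphine, Rashid, and Ottilie each take 17,000.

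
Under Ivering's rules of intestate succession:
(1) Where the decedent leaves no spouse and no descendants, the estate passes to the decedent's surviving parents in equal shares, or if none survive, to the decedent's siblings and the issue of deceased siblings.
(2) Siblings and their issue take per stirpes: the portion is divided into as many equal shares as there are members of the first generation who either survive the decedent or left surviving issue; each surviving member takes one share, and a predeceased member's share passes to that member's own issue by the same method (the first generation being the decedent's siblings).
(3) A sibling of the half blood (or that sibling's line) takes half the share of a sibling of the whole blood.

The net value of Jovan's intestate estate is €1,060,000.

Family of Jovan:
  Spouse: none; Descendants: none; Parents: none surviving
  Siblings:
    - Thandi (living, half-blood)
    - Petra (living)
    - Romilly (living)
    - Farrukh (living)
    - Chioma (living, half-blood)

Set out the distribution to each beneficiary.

Thandi: €132,500; Petra: €265,000; Romilly: €265,000; Farrukh: €265,000; Chioma: €132,500

The entire €1,060,000 passes to the siblings and their issue.
Counting each half-blood sibling's line as half a unit, there are 4 units in €1,060,000, so one unit is €265,000. Whole-blood lines (Petra, Romilly, and Farrukh) take €265,000 each; half-blood lines (Thandi and Chioma) take €132,500 each.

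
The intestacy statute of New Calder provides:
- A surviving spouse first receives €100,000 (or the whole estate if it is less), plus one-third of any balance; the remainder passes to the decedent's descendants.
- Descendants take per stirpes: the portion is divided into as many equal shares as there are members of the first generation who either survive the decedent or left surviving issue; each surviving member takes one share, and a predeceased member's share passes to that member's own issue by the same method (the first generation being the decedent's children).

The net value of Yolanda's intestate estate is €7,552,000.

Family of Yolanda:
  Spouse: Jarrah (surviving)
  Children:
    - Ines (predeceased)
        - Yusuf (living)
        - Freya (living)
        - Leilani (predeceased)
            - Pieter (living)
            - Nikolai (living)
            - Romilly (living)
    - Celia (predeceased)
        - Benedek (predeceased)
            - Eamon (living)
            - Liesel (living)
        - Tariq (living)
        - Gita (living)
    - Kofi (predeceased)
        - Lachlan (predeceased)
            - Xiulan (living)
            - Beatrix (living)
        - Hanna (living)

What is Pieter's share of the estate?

Jarrah first takes €100,000, leaving a balance of €7,452,000. Jarrah then takes one-third of the balance (€2,484,000), for a total of €2,584,000. The remaining €4,968,000 passes to the descendants.
The descendants' portion (€4,968,000) is divided into 3 shares of €1,656,000: Ines's €1,656,000 share passes to Ines's issue; Celia's €1,656,000 share passes to Celia's issue; Kofi's €1,656,000 share passes to Kofi's issue.
Ines's share (€1,656,000) is divided into 3 shares of €552,000: Yusuf and Freya each take €552,000; Leilani's €552,000 share passes to Leilani's issue.
Leilani's share (€552,000) is divided into 3 shares of €184,000: Pieter, Nikolai, and Romilly each take €184,000.
Celia's share (€1,656,000) is divided into 3 shares of €552,000: Tariq and Gita each take €552,000; Benedek's €552,000 share passes to Benedek's issue.
Benedek's share (€552,000) is divided into 2 shares of €276,000: Eamon and Liesel each take €276,000.
Kofi's share (€1,656,000) is divided into 2 shares of €828,000: Hanna takes €828,000; Lachlan's €828,000 share passes to Lachlan's issue.
Lachlan's share (€828,000) is divided into 2 shares of €414,000: Xiulan and Beatrix each take €414,000.

Pieter receives €184,000.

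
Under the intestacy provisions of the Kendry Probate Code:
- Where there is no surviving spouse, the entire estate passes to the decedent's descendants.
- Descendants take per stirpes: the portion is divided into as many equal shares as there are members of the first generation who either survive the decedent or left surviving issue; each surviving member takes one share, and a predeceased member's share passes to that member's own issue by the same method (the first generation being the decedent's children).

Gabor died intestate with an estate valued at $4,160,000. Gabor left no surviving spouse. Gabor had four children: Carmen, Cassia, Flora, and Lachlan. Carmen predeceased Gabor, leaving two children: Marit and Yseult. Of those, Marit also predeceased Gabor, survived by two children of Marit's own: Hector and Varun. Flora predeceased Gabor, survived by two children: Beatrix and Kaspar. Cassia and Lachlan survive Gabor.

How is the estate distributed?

The entire $4,160,000 passes to the descendants.
That amount ($4,160,000) is divided into 4 shares of $1,040,000: Cassia and Lachlan each take $1,040,000; Carmen's $1,040,000 share passes to Carmen's issue; Flora's $1,040,000 share passes to Flora's issue.
Carmen's share ($1,040,000) is divided into 2 shares of $520,000: Yseult takes $520,000; Marit's $520,000 share passes to Marit's issue.
Marit's share ($520,000) is divided into 2 shares of $260,000: Hector and Varun each take $260,000.
Flora's share ($1,040,000) is divided into 2 shares of $520,000: Beatrix and Kaspar each take $520,000.

Hector: $260,000; Varun: $260,000; Yseult: $520,000; Cassia: $1,040,000; Beatrix: $520,000; Kaspar: $520,000; Lachlan: $1,040,000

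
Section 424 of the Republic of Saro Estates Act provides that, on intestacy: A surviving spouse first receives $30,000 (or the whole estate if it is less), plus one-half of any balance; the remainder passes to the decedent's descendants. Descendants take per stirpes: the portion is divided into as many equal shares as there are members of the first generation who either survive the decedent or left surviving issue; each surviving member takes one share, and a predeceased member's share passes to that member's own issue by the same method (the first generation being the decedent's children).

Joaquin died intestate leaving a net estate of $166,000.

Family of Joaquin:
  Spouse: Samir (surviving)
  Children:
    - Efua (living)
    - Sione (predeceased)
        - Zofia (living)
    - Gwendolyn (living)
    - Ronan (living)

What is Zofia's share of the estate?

Samir first takes $30,000, leaving a balance of $136,000. Samir then takes one-half of the balance ($68,000), for a total of $98,000. The remaining $68,000 passes to the descendants.
The descendants' portion ($68,000) is divided into 4 shares of $17,000: Efua, Gwendolyn, and Ronan each take $17,000; Sione's $17,000 share passes to Sione's issue.
Sione's share ($17,000) passes entirely to Zofia.

Zofia receives $17,000.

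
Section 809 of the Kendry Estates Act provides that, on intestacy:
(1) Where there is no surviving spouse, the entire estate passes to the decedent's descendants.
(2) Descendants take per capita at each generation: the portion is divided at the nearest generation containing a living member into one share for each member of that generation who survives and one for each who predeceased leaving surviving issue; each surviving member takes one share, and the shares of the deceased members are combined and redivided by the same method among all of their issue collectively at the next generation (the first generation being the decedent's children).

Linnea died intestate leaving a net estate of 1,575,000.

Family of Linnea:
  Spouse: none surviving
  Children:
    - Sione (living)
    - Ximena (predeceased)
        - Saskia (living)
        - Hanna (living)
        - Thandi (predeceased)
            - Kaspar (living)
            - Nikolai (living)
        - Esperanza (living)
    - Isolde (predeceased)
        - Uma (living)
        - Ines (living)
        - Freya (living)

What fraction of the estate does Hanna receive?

Hanna receives 2/21 of the estate.

The entire 1,575,000 passes to the descendants.
That amount (1,575,000) is divided at the children's generation into 3 shares of 525,000. Sione takes 525,000. The 2 shares of the deceased (Ximena and Isolde) are combined into a pool of 1,050,000.
That pool (1,050,000) is divided at the grandchildren's generation into 7 shares of 150,000. Saskia, Hanna, Esperanza, Uma, Ines, and Freya each take 150,000. The remaining share for the deceased Thandi (150,000) is carried to the next generation.
That pool (150,000) is divided at the great-grandchildren's generation equally among Kaspar and Nikolai: 75,000 each.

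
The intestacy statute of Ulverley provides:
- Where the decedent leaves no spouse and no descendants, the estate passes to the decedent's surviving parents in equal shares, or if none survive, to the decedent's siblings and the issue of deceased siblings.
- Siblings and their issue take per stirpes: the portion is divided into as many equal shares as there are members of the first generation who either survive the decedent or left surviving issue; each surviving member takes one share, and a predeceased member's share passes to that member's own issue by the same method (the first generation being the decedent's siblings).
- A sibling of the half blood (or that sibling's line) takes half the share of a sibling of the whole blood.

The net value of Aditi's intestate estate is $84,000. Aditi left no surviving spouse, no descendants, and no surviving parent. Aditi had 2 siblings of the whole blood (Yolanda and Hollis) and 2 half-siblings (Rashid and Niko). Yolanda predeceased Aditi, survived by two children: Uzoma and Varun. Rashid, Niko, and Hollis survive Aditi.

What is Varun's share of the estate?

The entire $84,000 passes to the siblings and their issue.
Counting each half-blood sibling's line as half a unit, there are 3 units in $84,000, so one unit is $28,000. Whole-blood lines (Yolanda and Hollis) take $28,000 each; half-blood lines (Rashid and Niko) take $14,000 each.
Yolanda's share ($28,000) is divided into 2 shares of $14,000: Uzoma and Varun each take $14,000.

Varun receives $14,000.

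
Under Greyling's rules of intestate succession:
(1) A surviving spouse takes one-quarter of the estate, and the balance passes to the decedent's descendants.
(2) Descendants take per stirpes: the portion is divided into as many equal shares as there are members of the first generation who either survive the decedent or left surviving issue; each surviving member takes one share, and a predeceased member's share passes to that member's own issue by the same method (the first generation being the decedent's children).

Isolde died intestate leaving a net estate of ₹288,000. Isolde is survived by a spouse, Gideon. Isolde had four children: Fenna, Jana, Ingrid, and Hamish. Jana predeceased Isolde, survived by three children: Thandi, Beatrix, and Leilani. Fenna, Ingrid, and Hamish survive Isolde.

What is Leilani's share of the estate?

Leilani receives ₹18,000.

Gideon takes one-quarter of ₹288,000 = ₹72,000. The remaining ₹216,000 passes to the descendants.
The descendants' portion (₹216,000) is divided into 4 shares of ₹54,000: Fenna, Ingrid, and Hamish each take ₹54,000; Jana's ₹54,000 share passes to Jana's issue.
Jana's share (₹54,000) is divided into 3 shares of ₹18,000: Thandi, Beatrix, and Leilani each take ₹18,000.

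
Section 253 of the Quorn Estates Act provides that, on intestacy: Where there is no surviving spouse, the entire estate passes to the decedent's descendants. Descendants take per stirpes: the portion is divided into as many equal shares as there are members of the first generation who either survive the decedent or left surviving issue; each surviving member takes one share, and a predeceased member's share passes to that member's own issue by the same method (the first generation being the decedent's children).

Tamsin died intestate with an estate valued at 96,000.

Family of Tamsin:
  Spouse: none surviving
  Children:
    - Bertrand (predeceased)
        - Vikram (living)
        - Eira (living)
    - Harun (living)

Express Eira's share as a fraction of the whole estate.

The entire 96,000 passes to the descendants.
That amount (96,000) is divided into 2 shares of 48,000: Harun takes 48,000; Bertrand's 48,000 share passes to Bertrand's issue.
Bertrand's share (48,000) is divided into 2 shares of 24,000: Vikram and Eira each take 24,000.

Eira receives 1/4 of the estate.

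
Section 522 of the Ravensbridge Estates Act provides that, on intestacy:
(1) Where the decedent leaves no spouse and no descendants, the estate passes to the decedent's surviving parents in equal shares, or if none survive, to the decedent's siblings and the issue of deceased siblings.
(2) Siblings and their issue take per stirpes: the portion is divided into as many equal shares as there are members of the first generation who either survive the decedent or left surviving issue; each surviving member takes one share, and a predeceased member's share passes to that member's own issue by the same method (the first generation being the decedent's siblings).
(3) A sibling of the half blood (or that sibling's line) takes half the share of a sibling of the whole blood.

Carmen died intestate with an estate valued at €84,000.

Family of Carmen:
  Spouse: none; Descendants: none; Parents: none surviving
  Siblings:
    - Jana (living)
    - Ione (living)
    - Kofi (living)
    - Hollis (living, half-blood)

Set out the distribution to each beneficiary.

Jana: €24,000; Ione: €24,000; Kofi: €24,000; Hollis: €12,000

The entire €84,000 passes to the siblings and their issue.
Counting each half-blood sibling's line as half a unit, there are 7/2 units in €84,000, so one unit is €24,000. Whole-blood lines (Jana, Ione, and Kofi) take €24,000 each; half-blood lines (Hollis) take €12,000 each.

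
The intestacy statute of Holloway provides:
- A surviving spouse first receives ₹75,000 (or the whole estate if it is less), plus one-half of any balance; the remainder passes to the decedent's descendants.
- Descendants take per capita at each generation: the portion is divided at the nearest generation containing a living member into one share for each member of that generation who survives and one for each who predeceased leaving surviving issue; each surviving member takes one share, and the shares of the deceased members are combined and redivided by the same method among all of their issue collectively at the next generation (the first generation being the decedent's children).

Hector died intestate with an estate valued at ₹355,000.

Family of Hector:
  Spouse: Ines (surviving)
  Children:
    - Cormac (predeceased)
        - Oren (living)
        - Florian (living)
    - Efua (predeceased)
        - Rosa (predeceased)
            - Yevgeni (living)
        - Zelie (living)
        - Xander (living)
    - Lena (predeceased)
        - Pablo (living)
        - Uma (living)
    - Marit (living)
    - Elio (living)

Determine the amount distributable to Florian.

Ines first takes ₹75,000, leaving a balance of ₹280,000. Ines then takes one-half of the balance (₹140,000), for a total of ₹215,000. The remaining ₹140,000 passes to the descendants.
The descendants' portion (₹140,000) is divided at the children's generation into 5 shares of ₹28,000. Marit and Elio each take ₹28,000. The 3 shares of the deceased (Cormac, Efua, and Lena) are combined into a pool of ₹84,000.
That pool (₹84,000) is divided at the grandchildren's generation into 7 shares of ₹12,000. Oren, Florian, Zelie, Xander, Pablo, and Uma each take ₹12,000. The remaining share for the deceased Rosa (₹12,000) is carried to the next generation.
That pool (₹12,000) passes entirely to Yevgeni, the sole taker at the great-grandchildren's generation.

Florian receives ₹12,000.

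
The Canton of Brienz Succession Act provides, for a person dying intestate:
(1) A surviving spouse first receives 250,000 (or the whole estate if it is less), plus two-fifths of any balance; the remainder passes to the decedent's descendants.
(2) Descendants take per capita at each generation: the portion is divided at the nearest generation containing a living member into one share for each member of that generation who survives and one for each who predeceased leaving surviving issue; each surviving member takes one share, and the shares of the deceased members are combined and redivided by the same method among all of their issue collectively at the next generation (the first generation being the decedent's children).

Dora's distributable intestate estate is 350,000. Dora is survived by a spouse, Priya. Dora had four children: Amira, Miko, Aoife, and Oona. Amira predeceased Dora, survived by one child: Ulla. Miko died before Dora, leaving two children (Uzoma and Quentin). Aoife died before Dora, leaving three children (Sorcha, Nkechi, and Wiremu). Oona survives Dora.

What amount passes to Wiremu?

Wiremu receives 7,500.

Priya first takes 250,000, leaving a balance of 100,000. Priya then takes two-fifths of the balance (40,000), for a total of 290,000. The remaining 60,000 passes to the descendants.
The descendants' portion (60,000) is divided at the children's generation into 4 shares of 15,000. Oona takes 15,000. The 3 shares of the deceased (Amira, Miko, and Aoife) are combined into a pool of 45,000.
That pool (45,000) is divided at the grandchildren's generation equally among Ulla, Uzoma, Quentin, Sorcha, Nkechi, and Wiremu: 7,500 each.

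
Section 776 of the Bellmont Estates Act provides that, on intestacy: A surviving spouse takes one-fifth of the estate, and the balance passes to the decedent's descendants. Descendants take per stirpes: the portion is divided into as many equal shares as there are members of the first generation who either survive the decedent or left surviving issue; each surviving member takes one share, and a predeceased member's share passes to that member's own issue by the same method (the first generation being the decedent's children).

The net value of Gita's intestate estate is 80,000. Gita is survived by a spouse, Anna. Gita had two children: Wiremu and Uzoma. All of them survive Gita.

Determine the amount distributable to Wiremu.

Anna takes one-fifth of 80,000 = 16,000. The remaining 64,000 passes to the descendants.
The descendants' portion (64,000) is divided into 2 shares of 32,000: Wiremu and Uzoma each take 32,000.

Wiremu receives 32,000.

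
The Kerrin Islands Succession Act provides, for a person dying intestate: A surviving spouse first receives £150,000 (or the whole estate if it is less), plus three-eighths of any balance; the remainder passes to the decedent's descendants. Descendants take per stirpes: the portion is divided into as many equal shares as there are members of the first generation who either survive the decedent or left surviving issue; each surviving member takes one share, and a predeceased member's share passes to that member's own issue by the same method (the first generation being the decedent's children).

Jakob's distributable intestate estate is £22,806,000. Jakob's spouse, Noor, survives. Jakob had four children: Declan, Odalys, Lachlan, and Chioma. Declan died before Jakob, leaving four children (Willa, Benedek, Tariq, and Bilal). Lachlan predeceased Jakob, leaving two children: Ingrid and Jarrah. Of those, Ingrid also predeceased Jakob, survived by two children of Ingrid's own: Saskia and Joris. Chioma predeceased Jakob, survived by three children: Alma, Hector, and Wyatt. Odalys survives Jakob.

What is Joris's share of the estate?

Noor first takes £150,000, leaving a balance of £22,656,000. Noor then takes three-eighths of the balance (£8,496,000), for a total of £8,646,000. The remaining £14,160,000 passes to the descendants.
The descendants' portion (£14,160,000) is divided into 4 shares of £3,540,000: Odalys takes £3,540,000; Declan's £3,540,000 share passes to Declan's issue; Lachlan's £3,540,000 share passes to Lachlan's issue; Chioma's £3,540,000 share passes to Chioma's issue.
Declan's share (£3,540,000) is divided into 4 shares of £885,000: Willa, Benedek, Tariq, and Bilal each take £885,000.
Lachlan's share (£3,540,000) is divided into 2 shares of £1,770,000: Jarrah takes £1,770,000; Ingrid's £1,770,000 share passes to Ingrid's issue.
Ingrid's share (£1,770,000) is divided into 2 shares of £885,000: Saskia and Joris each take £885,000.
Chioma's share (£3,540,000) is divided into 3 shares of £1,180,000: Alma, Hector, and Wyatt each take £1,180,000.

Joris receives £885,000.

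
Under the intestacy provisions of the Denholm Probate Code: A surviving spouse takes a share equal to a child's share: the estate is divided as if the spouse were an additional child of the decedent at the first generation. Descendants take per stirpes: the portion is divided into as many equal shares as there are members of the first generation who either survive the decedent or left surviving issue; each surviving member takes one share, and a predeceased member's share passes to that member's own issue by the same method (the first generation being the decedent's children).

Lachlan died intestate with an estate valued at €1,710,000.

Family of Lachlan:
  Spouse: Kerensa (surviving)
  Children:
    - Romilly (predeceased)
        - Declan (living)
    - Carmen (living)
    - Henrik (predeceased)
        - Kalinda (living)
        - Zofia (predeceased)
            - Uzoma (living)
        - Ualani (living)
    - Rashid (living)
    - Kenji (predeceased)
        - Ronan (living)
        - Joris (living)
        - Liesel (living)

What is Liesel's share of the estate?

The spouse counts as an additional share at the children's level, so there are 6 primary shares of €285,000. Kerensa takes one such share (€285,000).
The children's combined portion (€1,425,000) is divided into 5 shares of €285,000: Carmen and Rashid each take €285,000; Romilly's €285,000 share passes to Romilly's issue; Henrik's €285,000 share passes to Henrik's issue; Kenji's €285,000 share passes to Kenji's issue.
Romilly's share (€285,000) passes entirely to Declan.
Henrik's share (€285,000) is divided into 3 shares of €95,000: Kalinda and Ualani each take €95,000; Zofia's €95,000 share passes to Zofia's issue.
Zofia's share (€95,000) passes entirely to Uzoma.
Kenji's share (€285,000) is divided into 3 shares of €95,000: Ronan, Joris, and Liesel each take €95,000.

Liesel receives €95,000.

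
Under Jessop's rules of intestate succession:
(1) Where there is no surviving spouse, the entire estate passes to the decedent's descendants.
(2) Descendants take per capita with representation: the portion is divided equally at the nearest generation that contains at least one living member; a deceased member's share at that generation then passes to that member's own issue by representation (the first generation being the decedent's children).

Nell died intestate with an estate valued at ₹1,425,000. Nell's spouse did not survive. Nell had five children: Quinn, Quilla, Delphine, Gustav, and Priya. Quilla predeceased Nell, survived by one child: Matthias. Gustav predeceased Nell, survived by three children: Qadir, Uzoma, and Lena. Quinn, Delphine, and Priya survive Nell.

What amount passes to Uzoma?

Uzoma receives ₹95,000.

The entire ₹1,425,000 passes to the descendants.
That amount (₹1,425,000) is divided into 5 shares of ₹285,000: Quinn, Delphine, and Priya each take ₹285,000; Quilla's ₹285,000 share passes to Quilla's issue; Gustav's ₹285,000 share passes to Gustav's issue.
Quilla's share (₹285,000) passes entirely to Matthias.
Gustav's share (₹285,000) is divided into 3 shares of ₹95,000: Qadir, Uzoma, and Lena each take ₹95,000.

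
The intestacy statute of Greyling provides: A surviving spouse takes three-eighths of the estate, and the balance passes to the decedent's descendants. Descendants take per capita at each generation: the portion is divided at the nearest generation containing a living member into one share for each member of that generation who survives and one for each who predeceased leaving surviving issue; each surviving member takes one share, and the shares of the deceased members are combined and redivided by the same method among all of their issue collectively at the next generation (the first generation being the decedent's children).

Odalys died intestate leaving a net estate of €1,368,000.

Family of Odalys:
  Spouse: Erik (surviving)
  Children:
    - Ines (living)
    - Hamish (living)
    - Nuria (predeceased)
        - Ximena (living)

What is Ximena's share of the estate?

Erik takes three-eighths of €1,368,000 = €513,000. The remaining €855,000 passes to the descendants.
The descendants' portion (€855,000) is divided at the children's generation into 3 shares of €285,000. Ines and Hamish each take €285,000. The remaining share for the deceased Nuria (€285,000) is carried to the next generation.
That pool (€285,000) passes entirely to Ximena, the sole taker at the grandchildren's generation.

Ximena receives €285,000.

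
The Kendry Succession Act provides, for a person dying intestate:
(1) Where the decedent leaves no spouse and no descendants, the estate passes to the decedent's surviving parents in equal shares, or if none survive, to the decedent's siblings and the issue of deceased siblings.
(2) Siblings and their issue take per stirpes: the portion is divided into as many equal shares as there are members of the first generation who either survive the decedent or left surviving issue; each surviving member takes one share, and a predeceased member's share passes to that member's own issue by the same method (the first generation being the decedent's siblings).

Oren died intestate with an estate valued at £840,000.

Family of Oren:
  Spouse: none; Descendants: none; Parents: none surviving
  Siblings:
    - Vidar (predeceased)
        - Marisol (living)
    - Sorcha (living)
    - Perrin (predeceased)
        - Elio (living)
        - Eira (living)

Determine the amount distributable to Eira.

The entire £840,000 passes to the siblings and their issue.
That amount (£840,000) is divided into 3 shares of £280,000: Sorcha takes £280,000; Vidar's £280,000 share passes to Vidar's issue; Perrin's £280,000 share passes to Perrin's issue.
Vidar's share (£280,000) passes entirely to Marisol.
Perrin's share (£280,000) is divided into 2 shares of £140,000: Elio and Eira each take £140,000.

Eira receives £140,000.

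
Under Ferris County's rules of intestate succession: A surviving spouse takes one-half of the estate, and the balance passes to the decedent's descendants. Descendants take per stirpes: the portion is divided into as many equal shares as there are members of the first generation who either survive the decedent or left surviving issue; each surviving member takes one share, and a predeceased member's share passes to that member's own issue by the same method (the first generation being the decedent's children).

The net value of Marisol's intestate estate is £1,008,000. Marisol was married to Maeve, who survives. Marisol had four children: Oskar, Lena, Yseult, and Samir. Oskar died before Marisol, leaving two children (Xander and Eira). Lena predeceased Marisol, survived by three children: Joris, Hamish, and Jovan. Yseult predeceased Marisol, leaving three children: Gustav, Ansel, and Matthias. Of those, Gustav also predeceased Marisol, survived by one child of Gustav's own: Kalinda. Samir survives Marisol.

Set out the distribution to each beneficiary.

Maeve: £504,000; Xander: £63,000; Eira: £63,000; Joris: £42,000; Hamish: £42,000; Jovan: £42,000; Kalinda: £42,000; Ansel: £42,000; Matthias: £42,000; Samir: £126,000

Maeve takes one-half of £1,008,000 = £504,000. The remaining £504,000 passes to the descendants.
The descendants' portion (£504,000) is divided into 4 shares of £126,000: Samir takes £126,000; Oskar's £126,000 share passes to Oskar's issue; Lena's £126,000 share passes to Lena's issue; Yseult's £126,000 share passes to Yseult's issue.
Oskar's share (£126,000) is divided into 2 shares of £63,000: Xander and Eira each take £63,000.
Lena's share (£126,000) is divided into 3 shares of £42,000: Joris, Hamish, and Jovan each take £42,000.
Yseult's share (£126,000) is divided into 3 shares of £42,000: Ansel and Matthias each take £42,000; Gustav's £42,000 share passes to Gustav's issue.
Gustav's share (£42,000) passes entirely to Kalinda.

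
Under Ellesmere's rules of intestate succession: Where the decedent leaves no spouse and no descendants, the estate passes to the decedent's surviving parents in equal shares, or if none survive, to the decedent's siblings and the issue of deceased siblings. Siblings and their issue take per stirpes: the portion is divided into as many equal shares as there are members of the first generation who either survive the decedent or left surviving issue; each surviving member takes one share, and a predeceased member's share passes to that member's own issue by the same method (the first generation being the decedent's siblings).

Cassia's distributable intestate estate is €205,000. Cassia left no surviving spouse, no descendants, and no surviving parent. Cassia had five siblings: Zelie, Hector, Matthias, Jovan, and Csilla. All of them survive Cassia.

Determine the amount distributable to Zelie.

The entire €205,000 passes to the siblings and their issue.
That amount (€205,000) is divided into 5 shares of €41,000: Zelie, Hector, Matthias, Jovan, and Csilla each take €41,000.

Zelie receives €41,000.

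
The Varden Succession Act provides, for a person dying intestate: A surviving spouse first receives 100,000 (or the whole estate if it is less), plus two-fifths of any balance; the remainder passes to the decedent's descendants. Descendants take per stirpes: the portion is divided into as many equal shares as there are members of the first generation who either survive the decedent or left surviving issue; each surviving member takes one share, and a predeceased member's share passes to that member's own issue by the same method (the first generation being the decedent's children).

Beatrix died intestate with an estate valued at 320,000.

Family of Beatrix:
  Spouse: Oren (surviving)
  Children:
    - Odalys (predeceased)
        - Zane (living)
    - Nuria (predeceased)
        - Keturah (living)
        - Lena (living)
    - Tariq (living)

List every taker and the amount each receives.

Oren first takes 100,000, leaving a balance of 220,000. Oren then takes two-fifths of the balance (88,000), for a total of 188,000. The remaining 132,000 passes to the descendants.
The descendants' portion (132,000) is divided into 3 shares of 44,000: Tariq takes 44,000; Odalys's 44,000 share passes to Odalys's issue; Nuria's 44,000 share passes to Nuria's issue.
Odalys's share (44,000) passes entirely to Zane.
Nuria's share (44,000) is divided into 2 shares of 22,000: Keturah and Lena each take 22,000.

Oren: 188,000; Zane: 44,000; Keturah: 22,000; Lena: 22,000; Tariq: 44,000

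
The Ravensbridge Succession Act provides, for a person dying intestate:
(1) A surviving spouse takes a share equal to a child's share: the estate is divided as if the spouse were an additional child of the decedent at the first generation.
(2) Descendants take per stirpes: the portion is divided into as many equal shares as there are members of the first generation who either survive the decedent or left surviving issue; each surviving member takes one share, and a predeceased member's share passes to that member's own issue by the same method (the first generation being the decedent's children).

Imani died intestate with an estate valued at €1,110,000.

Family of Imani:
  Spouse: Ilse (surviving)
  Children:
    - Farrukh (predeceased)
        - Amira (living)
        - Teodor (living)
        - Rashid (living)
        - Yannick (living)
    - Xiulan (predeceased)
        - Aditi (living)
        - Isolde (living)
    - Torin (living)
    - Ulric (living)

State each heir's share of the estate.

The spouse counts as an additional share at the children's level, so there are 5 primary shares of €222,000. Ilse takes one such share (€222,000).
The children's combined portion (€888,000) is divided into 4 shares of €222,000: Torin and Ulric each take €222,000; Farrukh's €222,000 share passes to Farrukh's issue; Xiulan's €222,000 share passes to Xiulan's issue.
Farrukh's share (€222,000) is divided into 4 shares of €55,500: Amira, Teodor, Rashid, and Yannick each take €55,500.
Xiulan's share (€222,000) is divided into 2 shares of €111,000: Aditi and Isolde each take €111,000.

Ilse: €222,000; Amira: €55,500; Teodor: €55,500; Rashid: €55,500; Yannick: €55,500; Aditi: €111,000; Isolde: €111,000; Torin: €222,000; Ulric: €222,000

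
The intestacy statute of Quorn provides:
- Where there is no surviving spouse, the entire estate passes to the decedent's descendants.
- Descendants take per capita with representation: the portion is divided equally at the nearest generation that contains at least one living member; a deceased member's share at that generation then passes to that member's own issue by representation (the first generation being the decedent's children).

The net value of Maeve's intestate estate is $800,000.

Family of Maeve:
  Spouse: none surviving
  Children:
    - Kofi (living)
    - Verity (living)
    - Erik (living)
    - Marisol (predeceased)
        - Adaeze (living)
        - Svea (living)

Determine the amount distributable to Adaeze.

The entire $800,000 passes to the descendants.
That amount ($800,000) is divided into 4 shares of $200,000: Kofi, Verity, and Erik each take $200,000; Marisol's $200,000 share passes to Marisol's issue.
Marisol's share ($200,000) is divided into 2 shares of $100,000: Adaeze and Svea each take $100,000.

Adaeze receives $100,000.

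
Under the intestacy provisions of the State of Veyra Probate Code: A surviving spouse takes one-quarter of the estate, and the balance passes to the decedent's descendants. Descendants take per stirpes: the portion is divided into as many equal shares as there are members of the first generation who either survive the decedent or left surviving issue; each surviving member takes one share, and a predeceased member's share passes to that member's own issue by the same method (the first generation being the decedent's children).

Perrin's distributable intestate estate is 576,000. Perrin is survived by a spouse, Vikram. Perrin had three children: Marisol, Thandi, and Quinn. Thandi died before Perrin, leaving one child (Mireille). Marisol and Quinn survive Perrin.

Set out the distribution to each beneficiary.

Vikram takes one-quarter of 576,000 = 144,000. The remaining 432,000 passes to the descendants.
The descendants' portion (432,000) is divided into 3 shares of 144,000: Marisol and Quinn each take 144,000; Thandi's 144,000 share passes to Thandi's issue.
Thandi's share (144,000) passes entirely to Mireille.

Vikram: 144,000; Marisol: 144,000; Mireille: 144,000; Quinn: 144,000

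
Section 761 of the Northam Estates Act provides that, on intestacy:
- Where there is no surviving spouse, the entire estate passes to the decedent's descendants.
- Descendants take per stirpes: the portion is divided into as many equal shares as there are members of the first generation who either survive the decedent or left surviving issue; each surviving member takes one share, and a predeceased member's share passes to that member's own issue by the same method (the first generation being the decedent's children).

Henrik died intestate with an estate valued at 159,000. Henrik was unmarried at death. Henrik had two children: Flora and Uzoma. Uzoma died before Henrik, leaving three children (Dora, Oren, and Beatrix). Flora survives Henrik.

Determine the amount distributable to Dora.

Dora receives 26,500.

The entire 159,000 passes to the descendants.
That amount (159,000) is divided into 2 shares of 79,500: Flora takes 79,500; Uzoma's 79,500 share passes to Uzoma's issue.
Uzoma's share (79,500) is divided into 3 shares of 26,500: Dora, Oren, and Beatrix each take 26,500.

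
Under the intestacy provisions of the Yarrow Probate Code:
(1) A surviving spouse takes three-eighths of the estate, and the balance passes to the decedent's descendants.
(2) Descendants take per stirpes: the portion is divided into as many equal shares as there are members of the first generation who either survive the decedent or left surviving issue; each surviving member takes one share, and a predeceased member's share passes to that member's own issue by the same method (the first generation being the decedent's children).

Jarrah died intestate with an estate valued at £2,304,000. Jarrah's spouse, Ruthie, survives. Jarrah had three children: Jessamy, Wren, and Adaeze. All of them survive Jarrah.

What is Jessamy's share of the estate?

Ruthie takes three-eighths of £2,304,000 = £864,000. The remaining £1,440,000 passes to the descendants.
The descendants' portion (£1,440,000) is divided into 3 shares of £480,000: Jessamy, Wren, and Adaeze each take £480,000.

Jessamy receives £480,000.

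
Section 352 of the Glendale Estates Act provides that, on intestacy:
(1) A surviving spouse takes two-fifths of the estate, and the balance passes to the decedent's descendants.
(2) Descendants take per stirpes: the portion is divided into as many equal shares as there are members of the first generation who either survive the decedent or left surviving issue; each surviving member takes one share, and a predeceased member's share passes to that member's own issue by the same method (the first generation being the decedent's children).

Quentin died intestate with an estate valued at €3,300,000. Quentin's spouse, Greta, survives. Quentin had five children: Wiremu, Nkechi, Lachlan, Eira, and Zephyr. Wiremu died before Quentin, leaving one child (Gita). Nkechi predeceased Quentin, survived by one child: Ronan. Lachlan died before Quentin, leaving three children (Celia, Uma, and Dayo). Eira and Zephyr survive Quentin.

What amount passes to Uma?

Greta takes two-fifths of €3,300,000 = €1,320,000. The remaining €1,980,000 passes to the descendants.
The descendants' portion (€1,980,000) is divided into 5 shares of €396,000: Eira and Zephyr each take €396,000; Wiremu's €396,000 share passes to Wiremu's issue; Nkechi's €396,000 share passes to Nkechi's issue; Lachlan's €396,000 share passes to Lachlan's issue.
Wiremu's share (€396,000) passes entirely to Gita.
Nkechi's share (€396,000) passes entirely to Ronan.
Lachlan's share (€396,000) is divided into 3 shares of €132,000: Celia, Uma, and Dayo each take €132,000.

Uma receives €132,000.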